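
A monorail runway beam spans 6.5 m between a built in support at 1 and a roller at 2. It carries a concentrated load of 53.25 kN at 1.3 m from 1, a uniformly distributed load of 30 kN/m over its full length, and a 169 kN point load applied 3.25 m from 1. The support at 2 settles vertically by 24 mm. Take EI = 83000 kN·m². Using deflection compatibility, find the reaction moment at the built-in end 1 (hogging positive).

M_1 = 555.7 kN·m

Take the reaction at 2 as the redundant and release it; the primary structure is a cantilever fixed at 1.
Free-end deflection of the primary structure under the applied loading (downward +):
  point load 53.25 at a = 1.3: Pa²(3L − a)/(6EI) = 273/EI
  UDL 30: wL⁴/(8EI) = 6694/EI
  point load 169 at a = 3.25: Pa²(3L − a)/(6EI) = 4835/EI
  δ_0 = 11802/EI
Tip deflection under a unit load at 2: L³/(3EI) = 91.54/EI.
With EI = 83000 kN·m²: δ_0 = 0.14219 m and δ_{22} = 0.001103 m/kN.
Compatibility — the beam at 2 must follow the support down by 0.024 m: δ_0 − R_2·δ_{22} = 0.024, so R_2 = (0.14219 − 0.024)/0.001103 = 107.2 kN.
Moment equilibrium about 1: M_1 = Σ(load moments about 1) − R_2·L = 1252 − 107.2×6.5 = 555.7 kN·m.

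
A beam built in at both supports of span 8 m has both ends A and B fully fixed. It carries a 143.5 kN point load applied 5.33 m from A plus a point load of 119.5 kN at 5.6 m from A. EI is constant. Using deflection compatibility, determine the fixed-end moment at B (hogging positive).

M_B = 310.6 kN·m

Take the two fixed-end moments M_A, M_B as redundants; the released structure is the simple span AB.
Simple-span end rotations at A and B under the given loads:
  at A: point load 143.5 at a = 5.33: Pab(L + b)/(6LEI) = 454/EI
  at B: point load 143.5 at a = 5.33: Pab(L + a)/(6LEI) = 567.1/EI
  at A: point load 119.5 at a = 5.6: Pab(L + b)/(6LEI) = 348/EI
  at B: point load 119.5 at a = 5.6: Pab(L + a)/(6LEI) = 455.1/EI
  θ_A0 = 801.9/EI,  θ_B0 = 1022/EI
Flexibility coefficients: a unit moment at one end gives L/(3EI) there and L/(6EI) at the far end, so f₁₁ = f₂₂ = 2.667/EI and f₁₂ = f₂₁ = 1.333/EI.
Compatibility — zero rotation at each built-in end:
  2.667 M_A + 1.333 M_B = 801.9
  1.333 M_A + 2.667 M_B = 1022
Solving the pair gives M_A = 145.4 kN·m and M_B = 310.6 kN·m (hogging).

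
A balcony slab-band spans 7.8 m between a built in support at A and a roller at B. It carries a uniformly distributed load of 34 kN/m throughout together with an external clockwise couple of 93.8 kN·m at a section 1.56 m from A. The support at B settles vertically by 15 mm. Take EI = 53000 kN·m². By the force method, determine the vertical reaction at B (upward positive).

Take the reaction at B as the redundant and release it; the primary structure is a cantilever fixed at A.
Downward deflection at the released point B due to the loads:
  UDL 34: wL⁴/(8EI) = 15731/EI
  clockwise couple 93.8 at a = 1.56: M₀a(2L − a)/(2EI) = 1027/EI
  δ_0 = 16759/EI
Tip deflection under a unit load at B: L³/(3EI) = 158.2/EI.
With EI = 53000 kN·m²: δ_0 = 0.3162 m and δ_{BB} = 0.002985 m/kN.
Compatibility — the beam at B must follow the support down by 0.015 m: δ_0 − R_B·δ_{BB} = 0.015, so R_B = (0.3162 − 0.015)/0.002985 = 100.9 kN.

R_B = 100.9 kN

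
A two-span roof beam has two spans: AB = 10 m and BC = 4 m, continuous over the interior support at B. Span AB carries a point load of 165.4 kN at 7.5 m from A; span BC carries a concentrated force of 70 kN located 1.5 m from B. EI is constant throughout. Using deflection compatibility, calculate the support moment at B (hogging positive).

M_B = 209.1 kN·m

Take M_B as the redundant. Released structure: two simple spans AB and BC with a hinge at B.
Discontinuity in slope at B on the released structure — sum the simple-span end rotations:
  span AB: point load 165.4 at a = 7.5: Pab(L + a)/(6LEI) = 904.5/EI
  span BC: point load 70 at a = 1.5: Pab(L + b)/(6LEI) = 71.09/EI
  relative rotation θ_0 = (904.5 + 71.09)/EI = 975.6/EI
A unit hogging moment at B produces rotation L₁/(3EI) + L₂/(3EI) = 4.667/EI.
Slope continuity at B: θ_0 = M_B·4.667/EI, so M_B = 975.6/4.667 = 209.1 kN·m (hogging).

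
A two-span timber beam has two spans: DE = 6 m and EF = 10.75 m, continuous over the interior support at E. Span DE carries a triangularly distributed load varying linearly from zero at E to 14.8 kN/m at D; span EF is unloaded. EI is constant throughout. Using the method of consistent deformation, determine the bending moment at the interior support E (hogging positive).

M_E = 11.13 kN·m

Insert a hinge at E; M_E is the redundant, and each span becomes simply supported.
Rotations at E on the released spans (each span's end-slope, ×1/EI):
  span DE: triangular load, peak 14.8: 7w₀L³/(360EI) = 62.16/EI
  relative rotation θ_0 = (62.16 + 0)/EI = 62.16/EI
A unit hogging moment at E produces rotation L₁/(3EI) + L₂/(3EI) = 5.583/EI.
Slope continuity at E: θ_0 = M_E·5.583/EI, so M_E = 62.16/5.583 = 11.13 kN·m (hogging).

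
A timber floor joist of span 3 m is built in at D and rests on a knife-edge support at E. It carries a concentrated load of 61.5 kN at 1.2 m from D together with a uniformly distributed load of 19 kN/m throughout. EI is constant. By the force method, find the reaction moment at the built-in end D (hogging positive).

Take the reaction at E as the redundant and release it; the primary structure is a cantilever fixed at D.
Deflection at E on the released cantilever, summing each load's contribution:
  point load 61.5 at a = 1.2: Pa²(3L − a)/(6EI) = 115.1/EI
  UDL 19: wL⁴/(8EI) = 192.4/EI
  δ_0 = 307.5/EI
Flexibility coefficient — unit upward force at E: δ_{EE} = L³/(3EI) = 9/EI.
The prop prevents deflection at E: R_E = δ_0/δ_{EE} = 307.5/9 = 34.17 kN.
Moment equilibrium about D: M_D = Σ(load moments about D) − R_E·L = 159.3 − 34.17×3 = 56.8 kN·m.

M_D = 56.8 kN·m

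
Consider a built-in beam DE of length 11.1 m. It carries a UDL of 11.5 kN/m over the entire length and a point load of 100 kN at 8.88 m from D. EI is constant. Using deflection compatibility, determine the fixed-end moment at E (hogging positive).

Release both end moments; the primary structure is a simply-supported span DE with redundants M_D and M_E.
End rotations of the released simple span under the applied load (×1/EI):
  at D: UDL 11.5: wL³/(24EI) = 655.3/EI
  at E: UDL 11.5: wL³/(24EI) = 655.3/EI
  at D: point load 100 at a = 8.88: Pab(L + b)/(6LEI) = 394.3/EI
  at E: point load 100 at a = 8.88: Pab(L + a)/(6LEI) = 591.4/EI
  θ_D0 = 1050/EI,  θ_E0 = 1247/EI
Flexibility coefficients: a unit moment at one end gives L/(3EI) there and L/(6EI) at the far end, so f₁₁ = f₂₂ = 3.7/EI and f₁₂ = f₂₁ = 1.85/EI.
Compatibility — zero rotation at each built-in end:
  3.7 M_D + 1.85 M_E = 1050
  1.85 M_D + 3.7 M_E = 1247
Solving the pair gives M_D = 153.6 kN·m and M_E = 260.2 kN·m (hogging).

M_E = 260.2 kN·m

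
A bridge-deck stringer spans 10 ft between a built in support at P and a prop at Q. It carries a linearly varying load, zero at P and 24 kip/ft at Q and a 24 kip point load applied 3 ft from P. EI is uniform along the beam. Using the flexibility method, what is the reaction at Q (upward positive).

Take the reaction at Q as the redundant and release it; the primary structure is a cantilever fixed at P.
Free-end deflection of the primary structure under the applied loading (downward +):
  triangular load, peak 24 at the free end: 11w₀L⁴/(120EI) = 22000/EI
  point load 24 at a = 3: Pa²(3L − a)/(6EI) = 972/EI
  δ_0 = 22972/EI
Flexibility coefficient — unit upward force at Q: δ_{QQ} = L³/(3EI) = 333.3/EI.
The prop prevents deflection at Q: R_Q = δ_0/δ_{QQ} = 22972/333.3 = 68.92 kip.

R_Q = 68.92 kip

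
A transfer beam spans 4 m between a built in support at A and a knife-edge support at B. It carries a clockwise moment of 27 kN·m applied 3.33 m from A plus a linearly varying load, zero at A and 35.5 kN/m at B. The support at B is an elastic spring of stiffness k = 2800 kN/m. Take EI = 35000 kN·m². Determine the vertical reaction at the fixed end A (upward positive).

R_A = 40.17 kN

Remove the prop at B; the released (primary) structure is a cantilever built in at A.
Free-end deflection of the primary structure under the applied loading (downward +):
  clockwise couple 27 at a = 3.33: M₀a(2L − a)/(2EI) = 209.9/EI
  triangular load, peak 35.5 at the free end: 11w₀L⁴/(120EI) = 833.1/EI
  δ_0 = 1043/EI
Tip deflection under a unit load at B: L³/(3EI) = 21.33/EI.
With EI = 35000 kN·m²: δ_0 = 0.0298 m and δ_{BB} = 0.00061 m/kN.
Compatibility — the spring shortens by R_B/k under the reaction it provides: δ_0 − R_B·δ_{BB} = R_B/k. With 1/k = 0.000357 m/kN, R_B = δ_0 / (δ_{BB} + 1/k) = 0.0298 / (0.00061 + 0.000357) = 30.83 kN.
Vertical equilibrium: R_A = ΣP − R_B = 71 − 30.83 = 40.17 kN.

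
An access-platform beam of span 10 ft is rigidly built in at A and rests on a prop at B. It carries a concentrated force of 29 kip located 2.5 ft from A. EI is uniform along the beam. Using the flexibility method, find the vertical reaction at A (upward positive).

R_A = 26.51 kip

Release the roller at B. Primary structure: cantilever fixed at A.
Deflection at B on the released cantilever, summing each load's contribution:
  point load 29 at a = 2.5: Pa²(3L − a)/(6EI) = 830.7/EI
Tip deflection under a unit load at B: L³/(3EI) = 333.3/EI.
The prop prevents deflection at B: R_B = δ_0/δ_{BB} = 830.7/333.3 = 2.492 kip.
Vertical equilibrium: R_A = ΣP − R_B = 29 − 2.492 = 26.51 kip.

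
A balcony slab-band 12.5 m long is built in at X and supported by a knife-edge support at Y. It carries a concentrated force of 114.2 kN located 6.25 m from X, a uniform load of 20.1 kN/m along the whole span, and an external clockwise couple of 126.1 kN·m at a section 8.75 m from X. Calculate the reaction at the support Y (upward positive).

R_Y = 143.7 kN

Choose R_Y as the redundant. The primary structure is the cantilever fixed at X.
Downward deflection at the released point Y due to the loads:
  point load 114.2 at a = 6.25: Pa²(3L − a)/(6EI) = 23234/EI
  UDL 20.1: wL⁴/(8EI) = 61340/EI
  clockwise couple 126.1 at a = 8.75: M₀a(2L − a)/(2EI) = 8965/EI
  δ_0 = 93539/EI
Flexibility coefficient — unit upward force at Y: δ_{YY} = L³/(3EI) = 651/EI.
Compatibility at Y: δ_0 − R_Y·δ_{YY} = 0, so R_Y = 93539/651 = 143.7 kN.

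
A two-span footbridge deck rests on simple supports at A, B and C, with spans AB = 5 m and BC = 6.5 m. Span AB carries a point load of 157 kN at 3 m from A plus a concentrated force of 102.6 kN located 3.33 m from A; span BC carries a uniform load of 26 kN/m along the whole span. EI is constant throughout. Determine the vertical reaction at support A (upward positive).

Insert a hinge at B; M_B is the redundant, and each span becomes simply supported.
Rotations at B on the released spans (each span's end-slope, ×1/EI):
  span AB: point load 157 at a = 3: Pab(L + a)/(6LEI) = 251.2/EI
  span AB: point load 102.6 at a = 3.33: Pab(L + a)/(6LEI) = 158.4/EI
  span BC: UDL 26: wL³/(24EI) = 297.5/EI
  relative rotation θ_0 = (409.6 + 297.5)/EI = 707.1/EI
A unit hogging moment at B produces rotation L₁/(3EI) + L₂/(3EI) = 3.833/EI.
Slope continuity at B: θ_0 = M_B·3.833/EI, so M_B = 707.1/3.833 = 184.5 kN·m (hogging).
Span AB, ΣM about A with M_B applied at B: R_B^{AB}·5 = 812.7 + 184.5, so R_B^{AB} = 199.4 kN and R_A = 259.6 − 199.4 = 60.17 kN.

R_A = 60.17 kN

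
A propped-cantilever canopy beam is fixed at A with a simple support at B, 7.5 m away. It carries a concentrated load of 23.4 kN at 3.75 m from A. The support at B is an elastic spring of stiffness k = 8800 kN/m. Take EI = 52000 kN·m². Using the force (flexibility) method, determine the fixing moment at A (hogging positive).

Remove the prop at B; the released (primary) structure is a cantilever built in at A.
Deflection at B on the released cantilever, summing each load's contribution:
  point load 23.4 at a = 3.75: Pa²(3L − a)/(6EI) = 1028/EI
Tip deflection under a unit load at B: L³/(3EI) = 140.6/EI.
With EI = 52000 kN·m²: δ_0 = 0.019775 m and δ_{BB} = 0.002704 m/kN.
Compatibility — the spring shortens by R_B/k under the reaction it provides: δ_0 − R_B·δ_{BB} = R_B/k. With 1/k = 0.000114 m/kN, R_B = δ_0 / (δ_{BB} + 1/k) = 0.019775 / (0.002704 + 0.000114) = 7.018 kN.
Moment equilibrium about A: M_A = Σ(load moments about A) − R_B·L = 87.75 − 7.018×7.5 = 35.12 kN·m.

M_A = 35.12 kN·m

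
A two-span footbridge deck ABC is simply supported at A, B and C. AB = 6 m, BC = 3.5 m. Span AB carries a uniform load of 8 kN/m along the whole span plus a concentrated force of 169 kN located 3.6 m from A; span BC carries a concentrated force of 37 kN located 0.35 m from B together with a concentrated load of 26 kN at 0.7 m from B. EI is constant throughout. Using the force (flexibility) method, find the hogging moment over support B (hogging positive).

M_B = 154.6 kN·m

Take M_B as the redundant. Released structure: two simple spans AB and BC with a hinge at B.
Rotations at B on the released spans (each span's end-slope, ×1/EI):
  span AB: UDL 8: wL³/(24EI) = 72/EI
  span AB: point load 169 at a = 3.6: Pab(L + a)/(6LEI) = 389.4/EI
  span BC: point load 37 at a = 0.35: Pab(L + b)/(6LEI) = 12.92/EI
  span BC: point load 26 at a = 0.7: Pab(L + b)/(6LEI) = 15.29/EI
  relative rotation θ_0 = (461.4 + 28.21)/EI = 489.6/EI
A unit hogging moment at B produces rotation L₁/(3EI) + L₂/(3EI) = 3.167/EI.
Compatibility: M_B·(L₁+L₂)/(3EI) = θ_0, giving M_B = 154.6 kN·m (hogging).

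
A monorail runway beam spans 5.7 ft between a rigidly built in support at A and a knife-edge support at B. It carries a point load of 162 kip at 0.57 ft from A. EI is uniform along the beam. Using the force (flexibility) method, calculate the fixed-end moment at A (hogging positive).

M_A = 78.95 kip·ft

Take the reaction at B as the redundant and release it; the primary structure is a cantilever fixed at A.
Downward deflection at the released point B due to the loads:
  point load 162 at a = 0.57: Pa²(3L − a)/(6EI) = 145/EI
Flexibility coefficient — unit upward force at B: δ_{BB} = L³/(3EI) = 61.73/EI.
The prop prevents deflection at B: R_B = δ_0/δ_{BB} = 145/61.73 = 2.349 kip.
Moment equilibrium about A: M_A = Σ(load moments about A) − R_B·L = 92.34 − 2.349×5.7 = 78.95 kip·ft.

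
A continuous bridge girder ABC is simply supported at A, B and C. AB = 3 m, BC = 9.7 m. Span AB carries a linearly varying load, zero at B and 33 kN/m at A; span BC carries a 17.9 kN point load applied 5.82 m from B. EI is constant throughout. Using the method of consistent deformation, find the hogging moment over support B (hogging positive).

Take M_B as the redundant. Released structure: two simple spans AB and BC with a hinge at B.
Discontinuity in slope at B on the released structure — sum the simple-span end rotations:
  span AB: triangular load, peak 33: 7w₀L³/(360EI) = 17.32/EI
  span BC: point load 17.9 at a = 5.82: Pab(L + b)/(6LEI) = 94.32/EI
  relative rotation θ_0 = (17.32 + 94.32)/EI = 111.6/EI
A unit hogging moment at B produces rotation L₁/(3EI) + L₂/(3EI) = 4.233/EI.
Slope continuity at B: θ_0 = M_B·4.233/EI, so M_B = 111.6/4.233 = 26.37 kN·m (hogging).

M_B = 26.37 kN·m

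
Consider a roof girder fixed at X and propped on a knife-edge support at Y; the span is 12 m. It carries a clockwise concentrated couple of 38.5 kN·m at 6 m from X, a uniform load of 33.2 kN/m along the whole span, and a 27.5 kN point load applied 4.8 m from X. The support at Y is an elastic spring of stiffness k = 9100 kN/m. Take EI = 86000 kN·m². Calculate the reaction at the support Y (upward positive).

Choose R_Y as the redundant. The primary structure is the cantilever fixed at X.
Deflection at Y on the released cantilever, summing each load's contribution:
  clockwise couple 38.5 at a = 6: M₀a(2L − a)/(2EI) = 2079/EI
  UDL 33.2: wL⁴/(8EI) = 86054/EI
  point load 27.5 at a = 4.8: Pa²(3L − a)/(6EI) = 3295/EI
  δ_0 = 91428/EI
Tip deflection under a unit load at Y: L³/(3EI) = 576/EI.
With EI = 86000 kN·m²: δ_0 = 1.0631 m and δ_{YY} = 0.006698 m/kN.
Compatibility — the spring shortens by R_Y/k under the reaction it provides: δ_0 − R_Y·δ_{YY} = R_Y/k. With 1/k = 0.00011 m/kN, R_Y = δ_0 / (δ_{YY} + 1/k) = 1.0631 / (0.006698 + 0.00011) = 156.2 kN.

R_Y = 156.2 kN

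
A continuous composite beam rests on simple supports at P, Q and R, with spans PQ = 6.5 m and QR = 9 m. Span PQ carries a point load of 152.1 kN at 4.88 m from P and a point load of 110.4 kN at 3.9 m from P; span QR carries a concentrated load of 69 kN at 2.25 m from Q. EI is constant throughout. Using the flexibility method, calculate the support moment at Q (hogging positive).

M_Q = 184.8 kN·m

Take M_Q as the redundant. Released structure: two simple spans PQ and QR with a hinge at Q.
Rotations at Q on the released spans (each span's end-slope, ×1/EI):
  span PQ: point load 152.1 at a = 4.88: Pab(L + a)/(6LEI) = 350.9/EI
  span PQ: point load 110.4 at a = 3.9: Pab(L + a)/(6LEI) = 298.5/EI
  span QR: point load 69 at a = 2.25: Pab(L + b)/(6LEI) = 305.6/EI
  relative rotation θ_0 = (649.4 + 305.6)/EI = 955/EI
A unit hogging moment at Q produces rotation L₁/(3EI) + L₂/(3EI) = 5.167/EI.
Compatibility: M_Q·(L₁+L₂)/(3EI) = θ_0, giving M_Q = 184.8 kN·m (hogging).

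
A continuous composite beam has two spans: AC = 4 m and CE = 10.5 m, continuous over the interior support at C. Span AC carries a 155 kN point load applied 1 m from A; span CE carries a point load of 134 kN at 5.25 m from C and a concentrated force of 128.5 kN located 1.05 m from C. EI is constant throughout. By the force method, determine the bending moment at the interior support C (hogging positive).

Release continuity at C by inserting a hinge; the redundant is the internal moment M_C. The primary structure is two simply-supported spans AC and CE.
Discontinuity in slope at C on the released structure — sum the simple-span end rotations:
  span AC: point load 155 at a = 1: Pab(L + a)/(6LEI) = 96.88/EI
  span CE: point load 134 at a = 5.25: Pab(L + b)/(6LEI) = 923.3/EI
  span CE: point load 128.5 at a = 1.05: Pab(L + b)/(6LEI) = 403.8/EI
  relative rotation θ_0 = (96.88 + 1327)/EI = 1424/EI
A unit hogging moment at C produces rotation L₁/(3EI) + L₂/(3EI) = 4.833/EI.
Slope continuity at C: θ_0 = M_C·4.833/EI, so M_C = 1424/4.833 = 294.6 kN·m (hogging).

M_C = 294.6 kN·m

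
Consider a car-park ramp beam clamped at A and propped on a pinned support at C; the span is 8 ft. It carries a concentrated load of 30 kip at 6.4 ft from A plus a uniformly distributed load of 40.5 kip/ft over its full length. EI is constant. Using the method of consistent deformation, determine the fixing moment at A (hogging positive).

Remove the prop at C; the released (primary) structure is a cantilever built in at A.
Downward deflection at the released point C due to the loads:
  point load 30 at a = 6.4: Pa²(3L − a)/(6EI) = 3604/EI
  UDL 40.5: wL⁴/(8EI) = 20736/EI
  δ_0 = 24340/EI
Flexibility coefficient — unit upward force at C: δ_{CC} = L³/(3EI) = 170.7/EI.
Compatibility at C: δ_0 − R_C·δ_{CC} = 0, so R_C = 24340/170.7 = 142.6 kip.
Moment equilibrium about A: M_A = Σ(load moments about A) − R_C·L = 1488 − 142.6×8 = 347 kip·ft.

M_A = 347 kip·ft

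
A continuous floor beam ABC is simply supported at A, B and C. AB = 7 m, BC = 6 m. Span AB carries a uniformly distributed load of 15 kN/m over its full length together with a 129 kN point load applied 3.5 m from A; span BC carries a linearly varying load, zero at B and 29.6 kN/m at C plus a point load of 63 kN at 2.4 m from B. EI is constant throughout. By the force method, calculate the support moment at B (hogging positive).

Insert a hinge at B; M_B is the redundant, and each span becomes simply supported.
Discontinuity in slope at B on the released structure — sum the simple-span end rotations:
  span AB: UDL 15: wL³/(24EI) = 214.4/EI
  span AB: point load 129 at a = 3.5: Pab(L + a)/(6LEI) = 395.1/EI
  span BC: triangular load, peak 29.6: 7w₀L³/(360EI) = 124.3/EI
  span BC: point load 63 at a = 2.4: Pab(L + b)/(6LEI) = 145.2/EI
  relative rotation θ_0 = (609.4 + 269.5)/EI = 878.9/EI
A unit hogging moment at B produces rotation L₁/(3EI) + L₂/(3EI) = 4.333/EI.
Slope continuity at B: θ_0 = M_B·4.333/EI, so M_B = 878.9/4.333 = 202.8 kN·m (hogging).

M_B = 202.8 kN·m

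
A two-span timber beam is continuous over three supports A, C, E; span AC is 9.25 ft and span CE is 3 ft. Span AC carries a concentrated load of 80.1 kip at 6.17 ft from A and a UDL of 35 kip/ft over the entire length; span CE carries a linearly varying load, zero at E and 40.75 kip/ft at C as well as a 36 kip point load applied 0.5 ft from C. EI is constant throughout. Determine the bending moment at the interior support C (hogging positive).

Release continuity at C by inserting a hinge; the redundant is the internal moment M_C. The primary structure is two simply-supported spans AC and CE.
Discontinuity in slope at C on the released structure — sum the simple-span end rotations:
  span AC: point load 80.1 at a = 6.17: Pab(L + a)/(6LEI) = 422.9/EI
  span AC: UDL 35: wL³/(24EI) = 1154/EI
  span CE: triangular load, peak 40.75: w₀L³/(45EI) = 24.45/EI
  span CE: point load 36 at a = 0.5: Pab(L + b)/(6LEI) = 13.75/EI
  relative rotation θ_0 = (1577 + 38.2)/EI = 1615/EI
A unit hogging moment at C produces rotation L₁/(3EI) + L₂/(3EI) = 4.083/EI.
Slope continuity at C: θ_0 = M_C·4.083/EI, so M_C = 1615/4.083 = 395.6 kip·ft (hogging).

M_C = 395.6 kip·ft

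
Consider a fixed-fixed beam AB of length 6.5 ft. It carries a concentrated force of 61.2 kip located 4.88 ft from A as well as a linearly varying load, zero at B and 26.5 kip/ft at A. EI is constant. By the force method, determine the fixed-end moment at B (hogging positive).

M_B = 93.2 kip·ft

Take the two fixed-end moments M_A, M_B as redundants; the released structure is the simple span AB.
On the primary (simply-supported) span, the end slopes from the loading are:
  at A: point load 61.2 at a = 4.88: Pab(L + b)/(6LEI) = 100.7/EI
  at B: point load 61.2 at a = 4.88: Pab(L + a)/(6LEI) = 141.2/EI
  at A: triangular load, peak 26.5: w₀L³/(45EI) = 161.7/EI
  at B: triangular load, peak 26.5: 7w₀L³/(360EI) = 141.5/EI
  θ_A0 = 262.5/EI,  θ_B0 = 282.7/EI
Flexibility coefficients: a unit moment at one end gives L/(3EI) there and L/(6EI) at the far end, so f₁₁ = f₂₂ = 2.167/EI and f₁₂ = f₂₁ = 1.083/EI.
Compatibility — zero rotation at each built-in end:
  2.167 M_A + 1.083 M_B = 262.5
  1.083 M_A + 2.167 M_B = 282.7
Solving the pair gives M_A = 74.53 kip·ft and M_B = 93.2 kip·ft (hogging).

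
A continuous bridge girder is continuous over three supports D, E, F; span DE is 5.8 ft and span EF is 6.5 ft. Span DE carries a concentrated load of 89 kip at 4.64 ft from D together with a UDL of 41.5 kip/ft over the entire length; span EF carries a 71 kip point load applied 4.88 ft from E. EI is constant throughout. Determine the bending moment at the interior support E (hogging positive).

M_E = 145.8 kip·ft

Release continuity at E by inserting a hinge; the redundant is the internal moment M_E. The primary structure is two simply-supported spans DE and EF.
Discontinuity in slope at E on the released structure — sum the simple-span end rotations:
  span DE: point load 89 at a = 4.64: Pab(L + a)/(6LEI) = 143.7/EI
  span DE: UDL 41.5: wL³/(24EI) = 337.4/EI
  span EF: point load 71 at a = 4.88: Pab(L + b)/(6LEI) = 116.9/EI
  relative rotation θ_0 = (481.1 + 116.9)/EI = 598/EI
A unit hogging moment at E produces rotation L₁/(3EI) + L₂/(3EI) = 4.1/EI.
Compatibility: M_E·(L₁+L₂)/(3EI) = θ_0, giving M_E = 145.8 kip·ft (hogging).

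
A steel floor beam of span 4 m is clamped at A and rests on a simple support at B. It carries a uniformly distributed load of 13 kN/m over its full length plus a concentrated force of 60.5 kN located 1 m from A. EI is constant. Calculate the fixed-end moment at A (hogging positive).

M_A = 65.7 kN·m

Release the roller at B. Primary structure: cantilever fixed at A.
Free-end deflection of the primary structure under the applied loading (downward +):
  UDL 13: wL⁴/(8EI) = 416/EI
  point load 60.5 at a = 1: Pa²(3L − a)/(6EI) = 110.9/EI
  δ_0 = 526.9/EI
Tip deflection under a unit load at B: L³/(3EI) = 21.33/EI.
The prop prevents deflection at B: R_B = δ_0/δ_{BB} = 526.9/21.33 = 24.7 kN.
Moment equilibrium about A: M_A = Σ(load moments about A) − R_B·L = 164.5 − 24.7×4 = 65.7 kN·m.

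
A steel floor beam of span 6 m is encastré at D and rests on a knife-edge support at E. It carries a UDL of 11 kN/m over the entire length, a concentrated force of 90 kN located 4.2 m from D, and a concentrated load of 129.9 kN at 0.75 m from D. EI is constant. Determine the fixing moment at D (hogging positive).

M_D = 203.1 kN·m

Remove the prop at E; the released (primary) structure is a cantilever built in at D.
Deflection at E on the released cantilever, summing each load's contribution:
  UDL 11: wL⁴/(8EI) = 1782/EI
  point load 90 at a = 4.2: Pa²(3L − a)/(6EI) = 3651/EI
  point load 129.9 at a = 0.75: Pa²(3L − a)/(6EI) = 210.1/EI
  δ_0 = 5644/EI
Tip deflection under a unit load at E: L³/(3EI) = 72/EI.
The prop prevents deflection at E: R_E = δ_0/δ_{EE} = 5644/72 = 78.38 kN.
Moment equilibrium about D: M_D = Σ(load moments about D) − R_E·L = 673.4 − 78.38×6 = 203.1 kN·m.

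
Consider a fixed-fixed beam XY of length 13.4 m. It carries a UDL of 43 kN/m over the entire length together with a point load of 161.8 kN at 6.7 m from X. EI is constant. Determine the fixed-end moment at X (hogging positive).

Release both end moments; the primary structure is a simply-supported span XY with redundants M_X and M_Y.
End rotations of the released simple span under the applied load (×1/EI):
  at X: UDL 43: wL³/(24EI) = 4311/EI
  at Y: UDL 43: wL³/(24EI) = 4311/EI
  at X: point load 161.8 at a = 6.7: Pab(L + b)/(6LEI) = 1816/EI
  at Y: point load 161.8 at a = 6.7: Pab(L + a)/(6LEI) = 1816/EI
  θ_X0 = 6127/EI,  θ_Y0 = 6127/EI
Flexibility coefficients: a unit moment at one end gives L/(3EI) there and L/(6EI) at the far end, so f₁₁ = f₂₂ = 4.467/EI and f₁₂ = f₂₁ = 2.233/EI.
Compatibility — zero rotation at each built-in end:
  4.467 M_X + 2.233 M_Y = 6127
  2.233 M_X + 4.467 M_Y = 6127
Solving the pair gives M_X = 914.4 kN·m and M_Y = 914.4 kN·m (hogging).

M_X = 914.4 kN·m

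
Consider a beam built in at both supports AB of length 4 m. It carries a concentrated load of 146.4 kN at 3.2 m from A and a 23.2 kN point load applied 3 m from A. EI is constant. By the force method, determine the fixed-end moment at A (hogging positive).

M_A = 23.09 kN·m

Release both end moments; the primary structure is a simply-supported span AB with redundants M_A and M_B.
End rotations of the released simple span under the applied load (×1/EI):
  at A: point load 146.4 at a = 3.2: Pab(L + b)/(6LEI) = 74.96/EI
  at B: point load 146.4 at a = 3.2: Pab(L + a)/(6LEI) = 112.4/EI
  at A: point load 23.2 at a = 3: Pab(L + b)/(6LEI) = 14.5/EI
  at B: point load 23.2 at a = 3: Pab(L + a)/(6LEI) = 20.3/EI
  θ_A0 = 89.46/EI,  θ_B0 = 132.7/EI
Flexibility coefficients: a unit moment at one end gives L/(3EI) there and L/(6EI) at the far end, so f₁₁ = f₂₂ = 1.333/EI and f₁₂ = f₂₁ = 0.6667/EI.
Compatibility — zero rotation at each built-in end:
  1.333 M_A + 0.6667 M_B = 89.46
  0.6667 M_A + 1.333 M_B = 132.7
Solving the pair gives M_A = 23.09 kN·m and M_B = 88.01 kN·m (hogging).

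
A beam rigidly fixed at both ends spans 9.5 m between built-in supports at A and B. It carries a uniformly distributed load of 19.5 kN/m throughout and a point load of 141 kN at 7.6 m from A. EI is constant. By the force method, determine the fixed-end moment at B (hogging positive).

Release both end moments; the primary structure is a simply-supported span AB with redundants M_A and M_B.
End rotations of the released simple span under the applied load (×1/EI):
  at A: UDL 19.5: wL³/(24EI) = 696.6/EI
  at B: UDL 19.5: wL³/(24EI) = 696.6/EI
  at A: point load 141 at a = 7.6: Pab(L + b)/(6LEI) = 407.2/EI
  at B: point load 141 at a = 7.6: Pab(L + a)/(6LEI) = 610.8/EI
  θ_A0 = 1104/EI,  θ_B0 = 1307/EI
Flexibility coefficients: a unit moment at one end gives L/(3EI) there and L/(6EI) at the far end, so f₁₁ = f₂₂ = 3.167/EI and f₁₂ = f₂₁ = 1.583/EI.
Compatibility — zero rotation at each built-in end:
  3.167 M_A + 1.583 M_B = 1104
  1.583 M_A + 3.167 M_B = 1307
Solving the pair gives M_A = 189.5 kN·m and M_B = 318.1 kN·m (hogging).

M_B = 318.1 kN·m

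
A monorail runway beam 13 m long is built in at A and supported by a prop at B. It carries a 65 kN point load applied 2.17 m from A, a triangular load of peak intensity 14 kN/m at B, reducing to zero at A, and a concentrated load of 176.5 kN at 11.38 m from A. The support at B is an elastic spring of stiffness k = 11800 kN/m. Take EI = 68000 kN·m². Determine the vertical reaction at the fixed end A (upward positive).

Take the reaction at B as the redundant and release it; the primary structure is a cantilever fixed at A.
Deflection at B on the released cantilever, summing each load's contribution:
  point load 65 at a = 2.17: Pa²(3L − a)/(6EI) = 1879/EI
  triangular load, peak 14 at the free end: 11w₀L⁴/(120EI) = 36653/EI
  point load 176.5 at a = 11.38: Pa²(3L − a)/(6EI) = 105221/EI
  δ_0 = 143753/EI
Flexibility coefficient — unit upward force at B: δ_{BB} = L³/(3EI) = 732.3/EI.
With EI = 68000 kN·m²: δ_0 = 2.114 m and δ_{BB} = 0.01077 m/kN.
Compatibility — the spring shortens by R_B/k under the reaction it provides: δ_0 − R_B·δ_{BB} = R_B/k. With 1/k = 0.000085 m/kN, R_B = δ_0 / (δ_{BB} + 1/k) = 2.114 / (0.01077 + 0.000085) = 194.8 kN.
Vertical equilibrium: R_A = ΣP − R_B = 332.5 − 194.8 = 137.7 kN.

R_A = 137.7 kN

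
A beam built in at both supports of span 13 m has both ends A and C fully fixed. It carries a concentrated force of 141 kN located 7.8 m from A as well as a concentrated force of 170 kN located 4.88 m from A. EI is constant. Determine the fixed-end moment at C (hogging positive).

M_C = 458.5 kN·m

Release both end moments; the primary structure is a simply-supported span AC with redundants M_A and M_C.
On the primary (simply-supported) span, the end slopes from the loading are:
  at A: point load 141 at a = 7.8: Pab(L + b)/(6LEI) = 1334/EI
  at C: point load 141 at a = 7.8: Pab(L + a)/(6LEI) = 1525/EI
  at A: point load 170 at a = 4.88: Pab(L + b)/(6LEI) = 1824/EI
  at C: point load 170 at a = 4.88: Pab(L + a)/(6LEI) = 1544/EI
  θ_A0 = 3158/EI,  θ_C0 = 3069/EI
Flexibility coefficients: a unit moment at one end gives L/(3EI) there and L/(6EI) at the far end, so f₁₁ = f₂₂ = 4.333/EI and f₁₂ = f₂₁ = 2.167/EI.
Compatibility — zero rotation at each built-in end:
  4.333 M_A + 2.167 M_C = 3158
  2.167 M_A + 4.333 M_C = 3069
Solving the pair gives M_A = 499.6 kN·m and M_C = 458.5 kN·m (hogging).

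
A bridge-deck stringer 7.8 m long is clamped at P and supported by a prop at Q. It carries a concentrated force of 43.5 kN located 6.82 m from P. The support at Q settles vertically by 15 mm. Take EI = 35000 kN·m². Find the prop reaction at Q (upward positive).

Release the roller at Q. Primary structure: cantilever fixed at P.
Primary-structure tip deflection at Q by superposition:
  point load 43.5 at a = 6.82: Pa²(3L − a)/(6EI) = 5591/EI
Flexibility coefficient — unit upward force at Q: δ_{QQ} = L³/(3EI) = 158.2/EI.
With EI = 35000 kN·m²: δ_0 = 0.15974 m and δ_{QQ} = 0.00452 m/kN.
Compatibility — the beam at Q must follow the support down by 0.015 m: δ_0 − R_Q·δ_{QQ} = 0.015, so R_Q = (0.15974 − 0.015)/0.00452 = 32.03 kN.

R_Q = 32.03 kN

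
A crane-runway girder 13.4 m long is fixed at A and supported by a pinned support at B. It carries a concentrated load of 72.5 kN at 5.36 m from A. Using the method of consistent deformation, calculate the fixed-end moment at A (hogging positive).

M_A = 186.5 kN·m

Take the reaction at B as the redundant and release it; the primary structure is a cantilever fixed at A.
Free-end deflection of the primary structure under the applied loading (downward +):
  point load 72.5 at a = 5.36: Pa²(3L − a)/(6EI) = 12095/EI
Flexibility coefficient — unit upward force at B: δ_{BB} = L³/(3EI) = 802/EI.
The prop prevents deflection at B: R_B = δ_0/δ_{BB} = 12095/802 = 15.08 kN.
Moment equilibrium about A: M_A = Σ(load moments about A) − R_B·L = 388.6 − 15.08×13.4 = 186.5 kN·m.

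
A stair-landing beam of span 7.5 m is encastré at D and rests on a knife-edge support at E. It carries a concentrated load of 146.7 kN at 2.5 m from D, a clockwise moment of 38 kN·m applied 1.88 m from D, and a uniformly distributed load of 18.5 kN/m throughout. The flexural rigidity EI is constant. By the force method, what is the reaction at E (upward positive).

Release the roller at E. Primary structure: cantilever fixed at D.
Deflection at E on the released cantilever, summing each load's contribution:
  point load 146.7 at a = 2.5: Pa²(3L − a)/(6EI) = 3056/EI
  clockwise couple 38 at a = 1.88: M₀a(2L − a)/(2EI) = 468.6/EI
  UDL 18.5: wL⁴/(8EI) = 7317/EI
  δ_0 = 10842/EI
Tip deflection under a unit load at E: L³/(3EI) = 140.6/EI.
Compatibility at E: δ_0 − R_E·δ_{EE} = 0, so R_E = 10842/140.6 = 77.1 kN.

R_E = 77.1 kN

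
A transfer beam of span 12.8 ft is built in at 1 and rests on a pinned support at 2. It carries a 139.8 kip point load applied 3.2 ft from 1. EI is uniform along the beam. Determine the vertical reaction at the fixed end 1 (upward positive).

R_1 = 127.8 kip

Choose R_2 as the redundant. The primary structure is the cantilever fixed at 1.
Primary-structure tip deflection at 2 by superposition:
  point load 139.8 at a = 3.2: Pa²(3L − a)/(6EI) = 8398/EI
Flexibility coefficient — unit upward force at 2: δ_{22} = L³/(3EI) = 699.1/EI.
The prop prevents deflection at 2: R_2 = δ_0/δ_{22} = 8398/699.1 = 12.01 kip.
Vertical equilibrium: R_1 = ΣP − R_2 = 139.8 − 12.01 = 127.8 kip.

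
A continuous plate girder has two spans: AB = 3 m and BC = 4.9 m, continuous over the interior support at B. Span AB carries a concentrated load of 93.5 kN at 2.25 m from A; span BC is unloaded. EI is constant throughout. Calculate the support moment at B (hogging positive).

Insert a hinge at B; M_B is the redundant, and each span becomes simply supported.
End slopes at the hinge B, treating each span as simply supported:
  span AB: point load 93.5 at a = 2.25: Pab(L + a)/(6LEI) = 46.02/EI
  relative rotation θ_0 = (46.02 + 0)/EI = 46.02/EI
A unit hogging moment at B produces rotation L₁/(3EI) + L₂/(3EI) = 2.633/EI.
Slope continuity at B: θ_0 = M_B·2.633/EI, so M_B = 46.02/2.633 = 17.48 kN·m (hogging).

M_B = 17.48 kN·m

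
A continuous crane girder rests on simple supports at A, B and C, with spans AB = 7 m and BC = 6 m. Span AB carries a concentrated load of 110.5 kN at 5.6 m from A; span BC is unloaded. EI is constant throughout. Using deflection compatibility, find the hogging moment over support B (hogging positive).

M_B = 59.98 kN·m

Take M_B as the redundant. Released structure: two simple spans AB and BC with a hinge at B.
Rotations at B on the released spans (each span's end-slope, ×1/EI):
  span AB: point load 110.5 at a = 5.6: Pab(L + a)/(6LEI) = 259.9/EI
  relative rotation θ_0 = (259.9 + 0)/EI = 259.9/EI
A unit hogging moment at B produces rotation L₁/(3EI) + L₂/(3EI) = 4.333/EI.
Slope continuity at B: θ_0 = M_B·4.333/EI, so M_B = 259.9/4.333 = 59.98 kN·m (hogging).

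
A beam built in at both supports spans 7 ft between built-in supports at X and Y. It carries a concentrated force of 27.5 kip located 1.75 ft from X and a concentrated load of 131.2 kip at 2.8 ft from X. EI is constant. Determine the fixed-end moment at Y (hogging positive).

Release both end moments; the primary structure is a simply-supported span XY with redundants M_X and M_Y.
Simple-span end rotations at X and Y under the given loads:
  at X: point load 27.5 at a = 1.75: Pab(L + b)/(6LEI) = 73.69/EI
  at Y: point load 27.5 at a = 1.75: Pab(L + a)/(6LEI) = 52.64/EI
  at X: point load 131.2 at a = 2.8: Pab(L + b)/(6LEI) = 411.4/EI
  at Y: point load 131.2 at a = 2.8: Pab(L + a)/(6LEI) = 360/EI
  θ_X0 = 485.1/EI,  θ_Y0 = 412.6/EI
Flexibility coefficients: a unit moment at one end gives L/(3EI) there and L/(6EI) at the far end, so f₁₁ = f₂₂ = 2.333/EI and f₁₂ = f₂₁ = 1.167/EI.
Compatibility — zero rotation at each built-in end:
  2.333 M_X + 1.167 M_Y = 485.1
  1.167 M_X + 2.333 M_Y = 412.6
Solving the pair gives M_X = 159.3 kip·ft and M_Y = 97.19 kip·ft (hogging).

M_Y = 97.19 kip·ft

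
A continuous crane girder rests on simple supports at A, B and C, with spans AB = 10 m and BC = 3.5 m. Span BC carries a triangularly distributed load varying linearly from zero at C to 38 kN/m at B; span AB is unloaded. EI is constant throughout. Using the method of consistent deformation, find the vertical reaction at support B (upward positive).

R_B = 47.44 kN

Insert a hinge at B; M_B is the redundant, and each span becomes simply supported.
Discontinuity in slope at B on the released structure — sum the simple-span end rotations:
  span BC: triangular load, peak 38: w₀L³/(45EI) = 36.21/EI
  relative rotation θ_0 = (0 + 36.21)/EI = 36.21/EI
A unit hogging moment at B produces rotation L₁/(3EI) + L₂/(3EI) = 4.5/EI.
Compatibility: M_B·(L₁+L₂)/(3EI) = θ_0, giving M_B = 8.046 kN·m (hogging).
Span AB, ΣM about A with M_B applied at B: R_B^{AB}·10 = 0 + 8.046, so R_B^{AB} = 0.8046 kN and R_A = 0 − 0.8046 = -0.8046 kN.
Span BC, ΣM about C: R_B^{BC}·3.5 = 155.2 + 8.046, so R_B^{BC} = 46.63 kN and R_C = 66.5 − 46.63 = 19.87 kN.
R_B = 0.8046 + 46.63 = 47.44 kN.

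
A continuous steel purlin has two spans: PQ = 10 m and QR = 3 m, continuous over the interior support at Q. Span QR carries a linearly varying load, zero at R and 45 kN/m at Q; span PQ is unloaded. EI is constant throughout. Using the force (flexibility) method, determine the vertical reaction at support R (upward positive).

R_R = 20.42 kN

Take M_Q as the redundant. Released structure: two simple spans PQ and QR with a hinge at Q.
Rotations at Q on the released spans (each span's end-slope, ×1/EI):
  span QR: triangular load, peak 45: w₀L³/(45EI) = 27/EI
  relative rotation θ_0 = (0 + 27)/EI = 27/EI
A unit hogging moment at Q produces rotation L₁/(3EI) + L₂/(3EI) = 4.333/EI.
Slope continuity at Q: θ_0 = M_Q·4.333/EI, so M_Q = 27/4.333 = 6.231 kN·m (hogging).
Span QR, ΣM about R: R_Q^{QR}·3 = 135 + 6.231, so R_Q^{QR} = 47.08 kN and R_R = 67.5 − 47.08 = 20.42 kN.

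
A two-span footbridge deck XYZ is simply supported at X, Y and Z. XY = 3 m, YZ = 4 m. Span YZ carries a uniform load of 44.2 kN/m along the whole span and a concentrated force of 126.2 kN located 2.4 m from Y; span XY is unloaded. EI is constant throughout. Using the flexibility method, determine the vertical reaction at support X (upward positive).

Release continuity at Y by inserting a hinge; the redundant is the internal moment M_Y. The primary structure is two simply-supported spans XY and YZ.
Rotations at Y on the released spans (each span's end-slope, ×1/EI):
  span YZ: UDL 44.2: wL³/(24EI) = 117.9/EI
  span YZ: point load 126.2 at a = 2.4: Pab(L + b)/(6LEI) = 113.1/EI
  relative rotation θ_0 = (0 + 230.9)/EI = 230.9/EI
A unit hogging moment at Y produces rotation L₁/(3EI) + L₂/(3EI) = 2.333/EI.
Compatibility: M_Y·(L₁+L₂)/(3EI) = θ_0, giving M_Y = 98.98 kN·m (hogging).
Span XY, ΣM about X with M_Y applied at Y: R_Y^{XY}·3 = 0 + 98.98, so R_Y^{XY} = 32.99 kN and R_X = 0 − 32.99 = -32.99 kN.

R_X = -32.99 kN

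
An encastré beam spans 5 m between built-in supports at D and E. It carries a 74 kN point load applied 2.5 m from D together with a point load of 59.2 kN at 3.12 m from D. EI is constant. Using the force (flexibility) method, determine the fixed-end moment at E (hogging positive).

M_E = 89.59 kN·m

Take the two fixed-end moments M_D, M_E as redundants; the released structure is the simple span DE.
On the primary (simply-supported) span, the end slopes from the loading are:
  at D: point load 74 at a = 2.5: Pab(L + b)/(6LEI) = 115.6/EI
  at E: point load 74 at a = 2.5: Pab(L + a)/(6LEI) = 115.6/EI
  at D: point load 59.2 at a = 3.12: Pab(L + b)/(6LEI) = 79.63/EI
  at E: point load 59.2 at a = 3.12: Pab(L + a)/(6LEI) = 93.99/EI
  θ_D0 = 195.3/EI,  θ_E0 = 209.6/EI
Flexibility coefficients: a unit moment at one end gives L/(3EI) there and L/(6EI) at the far end, so f₁₁ = f₂₂ = 1.667/EI and f₁₂ = f₂₁ = 0.8333/EI.
Compatibility — zero rotation at each built-in end:
  1.667 M_D + 0.8333 M_E = 195.3
  0.8333 M_D + 1.667 M_E = 209.6
Solving the pair gives M_D = 72.36 kN·m and M_E = 89.59 kN·m (hogging).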